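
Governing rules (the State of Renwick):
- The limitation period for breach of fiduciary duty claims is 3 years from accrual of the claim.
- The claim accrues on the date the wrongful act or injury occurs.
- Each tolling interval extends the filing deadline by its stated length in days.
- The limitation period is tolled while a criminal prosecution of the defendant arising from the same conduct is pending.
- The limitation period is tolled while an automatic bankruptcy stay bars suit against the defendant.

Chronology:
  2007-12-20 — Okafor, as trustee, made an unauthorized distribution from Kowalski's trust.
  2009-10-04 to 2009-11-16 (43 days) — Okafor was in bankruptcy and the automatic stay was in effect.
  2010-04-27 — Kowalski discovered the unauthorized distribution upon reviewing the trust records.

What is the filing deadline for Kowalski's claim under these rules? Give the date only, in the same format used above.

2011-02-01

Accrual is governed by the date of the act, so the period began to run on 2007-12-20; the later discovery on 2010-04-27 is irrelevant under the stated rule.
Adding the 3 years base period to 2007-12-20 gives a deadline of 2010-12-20, before any tolling.
The automatic bankruptcy stay from 2009-10-04 to 2009-11-16 tolled the period for 43 days, extending the deadline to 2011-02-01.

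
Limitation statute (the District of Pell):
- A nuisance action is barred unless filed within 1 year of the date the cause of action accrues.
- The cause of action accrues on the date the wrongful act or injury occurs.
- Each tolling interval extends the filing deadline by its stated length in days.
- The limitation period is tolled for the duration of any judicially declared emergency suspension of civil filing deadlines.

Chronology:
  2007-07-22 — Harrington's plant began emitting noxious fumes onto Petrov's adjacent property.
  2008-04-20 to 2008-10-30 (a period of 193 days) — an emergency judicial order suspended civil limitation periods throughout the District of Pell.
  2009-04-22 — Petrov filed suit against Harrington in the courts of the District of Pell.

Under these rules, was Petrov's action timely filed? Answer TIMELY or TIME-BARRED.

TIME-BARRED

The limitation period began to run on 2007-07-22.
Adding the 1 year base period to 2007-07-22 gives a deadline of 2008-07-22, before any tolling.
Because the emergency suspension of filing deadlines ran from 2008-04-20 to 2008-10-30, the deadline is extended by 193 days to 2009-01-31.
The 2009-04-22 filing falls after the 2009-01-31 deadline; the claim is time-barred.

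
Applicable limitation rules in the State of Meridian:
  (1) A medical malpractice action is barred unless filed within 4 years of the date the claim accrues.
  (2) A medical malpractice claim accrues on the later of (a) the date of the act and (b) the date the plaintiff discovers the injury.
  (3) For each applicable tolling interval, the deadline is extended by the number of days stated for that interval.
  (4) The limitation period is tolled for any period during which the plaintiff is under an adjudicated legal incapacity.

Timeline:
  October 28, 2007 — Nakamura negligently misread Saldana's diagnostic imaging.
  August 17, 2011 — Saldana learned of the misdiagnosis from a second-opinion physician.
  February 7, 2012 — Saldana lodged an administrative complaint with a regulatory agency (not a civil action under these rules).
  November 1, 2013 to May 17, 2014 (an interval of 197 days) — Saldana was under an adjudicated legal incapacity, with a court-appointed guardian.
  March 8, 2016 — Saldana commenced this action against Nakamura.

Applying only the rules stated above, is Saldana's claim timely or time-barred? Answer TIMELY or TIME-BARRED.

TIME-BARRED

Because discovery on August 17, 2011 post-dates the October 28, 2007 act, accrual under the later-of rule falls on August 17, 2011.
Adding the 4 years base period to August 17, 2011 gives a deadline of August 17, 2015, before any tolling.
The period was tolled for 197 days by the plaintiff's legal incapacity (November 1, 2013 to May 17, 2014), pushing the deadline to March 1, 2016.
None of the other events listed affects the running of the period under the stated rules.
Saldana filed on March 8, 2016, after the March 1, 2016 deadline, so the action is time-barred.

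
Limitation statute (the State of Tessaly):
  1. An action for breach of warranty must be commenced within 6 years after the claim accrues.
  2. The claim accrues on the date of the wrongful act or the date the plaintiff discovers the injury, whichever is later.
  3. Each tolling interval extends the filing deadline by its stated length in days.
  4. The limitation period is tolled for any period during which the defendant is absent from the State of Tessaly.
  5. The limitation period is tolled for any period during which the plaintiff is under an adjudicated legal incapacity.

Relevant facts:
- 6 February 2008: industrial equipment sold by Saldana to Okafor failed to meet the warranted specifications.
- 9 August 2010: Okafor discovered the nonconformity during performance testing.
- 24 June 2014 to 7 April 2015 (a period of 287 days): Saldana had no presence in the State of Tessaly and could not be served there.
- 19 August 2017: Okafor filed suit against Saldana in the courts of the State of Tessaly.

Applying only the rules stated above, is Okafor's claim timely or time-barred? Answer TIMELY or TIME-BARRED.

Taking the later of the act (6 February 2008) and discovery (9 August 2010), the claim accrued on 9 August 2010.
6 years from 9 August 2010 is 9 August 2016.
Because the defendant's absence from the jurisdiction ran from 24 June 2014 to 7 April 2015, the deadline is extended by 287 days to 23 May 2017.
Okafor filed on 19 August 2017, after the 23 May 2017 deadline, so the action is time-barred.

TIME-BARRED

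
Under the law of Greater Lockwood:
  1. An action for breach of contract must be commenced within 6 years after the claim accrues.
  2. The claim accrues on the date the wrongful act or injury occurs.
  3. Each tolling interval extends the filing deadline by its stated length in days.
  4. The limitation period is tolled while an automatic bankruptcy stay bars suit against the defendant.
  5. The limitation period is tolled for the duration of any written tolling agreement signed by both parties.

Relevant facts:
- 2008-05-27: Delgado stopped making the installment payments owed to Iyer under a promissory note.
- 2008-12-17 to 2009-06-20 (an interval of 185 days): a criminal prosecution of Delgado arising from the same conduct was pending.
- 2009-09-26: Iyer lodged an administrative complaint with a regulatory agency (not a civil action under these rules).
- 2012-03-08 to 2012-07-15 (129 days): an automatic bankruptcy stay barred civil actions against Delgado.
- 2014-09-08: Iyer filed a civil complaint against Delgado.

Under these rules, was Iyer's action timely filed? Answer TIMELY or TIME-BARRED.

TIMELY

The claim accrued on 2008-05-27, when the wrongful act occurred.
The untolled deadline — 6 years after 2008-05-27 — is 2014-05-27.
The automatic bankruptcy stay from 2012-03-08 to 2012-07-15 tolled the period for 129 days, extending the deadline to 2014-10-03.
The pending criminal prosecution from 2008-12-17 to 2009-06-20 does not toll the period, because no stated rule makes a criminal prosecution a tolling event.
Nothing else in the chronology tolls or restarts the period.
The 2014-09-08 filing precedes the 2014-10-03 deadline; the claim is timely.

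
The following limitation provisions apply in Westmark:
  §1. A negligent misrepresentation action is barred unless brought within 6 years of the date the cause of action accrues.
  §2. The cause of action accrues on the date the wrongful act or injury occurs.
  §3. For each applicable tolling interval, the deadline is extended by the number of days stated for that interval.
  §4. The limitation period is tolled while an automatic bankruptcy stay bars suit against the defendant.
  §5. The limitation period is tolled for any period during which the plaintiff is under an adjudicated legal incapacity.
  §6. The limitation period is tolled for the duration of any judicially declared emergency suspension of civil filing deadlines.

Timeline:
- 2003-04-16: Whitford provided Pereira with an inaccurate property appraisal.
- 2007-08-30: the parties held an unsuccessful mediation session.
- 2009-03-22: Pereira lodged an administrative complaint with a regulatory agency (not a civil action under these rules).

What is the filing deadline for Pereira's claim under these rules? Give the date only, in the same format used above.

The limitation period began to run on 2003-04-16.
Adding the 6 years base period to 2003-04-16 gives a deadline of 2009-04-16, before any tolling.
The other events in the timeline have no effect on the limitation period under the stated rules.

2009-04-16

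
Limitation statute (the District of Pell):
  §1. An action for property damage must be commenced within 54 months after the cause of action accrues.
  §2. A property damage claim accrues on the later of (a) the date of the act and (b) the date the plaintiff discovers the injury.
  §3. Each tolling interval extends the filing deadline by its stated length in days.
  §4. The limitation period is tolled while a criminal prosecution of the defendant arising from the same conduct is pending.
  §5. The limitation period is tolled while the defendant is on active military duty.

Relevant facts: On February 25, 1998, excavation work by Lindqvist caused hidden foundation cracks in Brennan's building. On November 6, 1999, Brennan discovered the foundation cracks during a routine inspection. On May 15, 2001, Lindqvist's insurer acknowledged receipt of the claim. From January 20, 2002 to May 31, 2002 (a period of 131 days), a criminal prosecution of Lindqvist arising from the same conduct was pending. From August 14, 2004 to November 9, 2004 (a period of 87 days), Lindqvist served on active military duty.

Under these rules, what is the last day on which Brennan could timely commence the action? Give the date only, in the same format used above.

December 10, 2004

Taking the later of the act (February 25, 1998) and discovery (November 6, 1999), the claim accrued on November 6, 1999.
The untolled deadline — 54 months after November 6, 1999 — is May 6, 2004.
The period was tolled for 131 days by the pending criminal prosecution (January 20, 2002 to May 31, 2002), pushing the deadline to September 14, 2004.
The period was tolled for 87 days by the defendant's active military service (August 14, 2004 to November 9, 2004), pushing the deadline to December 10, 2004.
The other events in the timeline have no effect on the limitation period under the stated rules.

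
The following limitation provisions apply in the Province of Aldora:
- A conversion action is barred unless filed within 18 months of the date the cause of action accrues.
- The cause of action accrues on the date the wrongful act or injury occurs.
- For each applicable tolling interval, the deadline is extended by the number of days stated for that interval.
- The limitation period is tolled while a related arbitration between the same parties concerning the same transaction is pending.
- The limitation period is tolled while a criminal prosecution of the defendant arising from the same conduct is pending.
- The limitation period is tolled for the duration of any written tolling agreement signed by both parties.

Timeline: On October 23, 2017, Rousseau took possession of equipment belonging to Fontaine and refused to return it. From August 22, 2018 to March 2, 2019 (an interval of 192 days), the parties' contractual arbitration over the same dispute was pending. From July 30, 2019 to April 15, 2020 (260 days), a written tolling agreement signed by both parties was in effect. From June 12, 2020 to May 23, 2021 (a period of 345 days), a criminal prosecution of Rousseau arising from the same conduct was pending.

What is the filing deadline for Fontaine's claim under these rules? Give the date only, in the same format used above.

The claim accrued on October 23, 2017, when the wrongful act occurred.
The untolled deadline — 18 months after October 23, 2017 — is April 23, 2019.
The pending related arbitration from August 22, 2018 to March 2, 2019 tolled the period for 192 days, extending the deadline to November 1, 2019.
The written tolling agreement from July 30, 2019 to April 15, 2020 tolled the period for 260 days, extending the deadline to July 18, 2020.
The pending criminal prosecution from June 12, 2020 to May 23, 2021 tolled the period for 345 days, extending the deadline to June 28, 2021.

June 28, 2021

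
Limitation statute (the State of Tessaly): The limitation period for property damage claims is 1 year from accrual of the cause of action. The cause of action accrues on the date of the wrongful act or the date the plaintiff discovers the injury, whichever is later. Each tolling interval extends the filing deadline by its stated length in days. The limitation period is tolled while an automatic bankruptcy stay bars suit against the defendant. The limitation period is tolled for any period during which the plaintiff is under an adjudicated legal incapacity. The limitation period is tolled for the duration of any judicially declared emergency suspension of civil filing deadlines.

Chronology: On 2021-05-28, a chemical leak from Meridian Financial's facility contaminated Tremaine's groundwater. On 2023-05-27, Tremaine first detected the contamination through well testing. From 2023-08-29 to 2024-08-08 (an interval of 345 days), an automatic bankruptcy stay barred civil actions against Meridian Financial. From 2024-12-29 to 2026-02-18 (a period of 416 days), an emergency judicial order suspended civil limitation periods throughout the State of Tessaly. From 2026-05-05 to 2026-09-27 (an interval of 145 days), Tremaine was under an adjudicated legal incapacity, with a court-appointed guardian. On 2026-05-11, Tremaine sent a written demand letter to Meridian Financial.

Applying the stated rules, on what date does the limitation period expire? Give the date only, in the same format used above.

2026-11-19

Taking the later of the act (2021-05-28) and discovery (2023-05-27), the claim accrued on 2023-05-27.
Adding the 1 year base period to 2023-05-27 gives a deadline of 2024-05-27, before any tolling.
The period was tolled for 345 days by the automatic bankruptcy stay (2023-08-29 to 2024-08-08), pushing the deadline to 2025-05-07.
The period was tolled for 416 days by the emergency suspension of filing deadlines (2024-12-29 to 2026-02-18), pushing the deadline to 2026-06-27.
Because the plaintiff's legal incapacity ran from 2026-05-05 to 2026-09-27, the deadline is extended by 145 days to 2026-11-19.
The other events in the timeline have no effect on the limitation period under the stated rules.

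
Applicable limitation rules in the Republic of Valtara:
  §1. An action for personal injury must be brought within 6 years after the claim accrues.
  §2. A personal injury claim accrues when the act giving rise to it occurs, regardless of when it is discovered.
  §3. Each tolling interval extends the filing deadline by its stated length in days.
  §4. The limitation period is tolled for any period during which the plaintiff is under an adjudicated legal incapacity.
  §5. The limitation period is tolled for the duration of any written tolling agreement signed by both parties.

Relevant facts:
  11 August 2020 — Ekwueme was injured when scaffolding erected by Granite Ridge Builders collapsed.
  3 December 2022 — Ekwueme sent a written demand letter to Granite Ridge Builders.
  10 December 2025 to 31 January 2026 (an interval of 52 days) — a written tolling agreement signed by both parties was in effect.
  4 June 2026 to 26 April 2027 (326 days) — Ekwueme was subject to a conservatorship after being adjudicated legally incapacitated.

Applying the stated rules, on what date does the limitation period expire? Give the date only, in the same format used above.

24 August 2027

The claim accrued on 11 August 2020, the date of the act.
6 years from 11 August 2020 is 11 August 2026.
The period was tolled for 52 days by the written tolling agreement (10 December 2025 to 31 January 2026), pushing the deadline to 2 October 2026.
The plaintiff's legal incapacity from 4 June 2026 to 26 April 2027 tolled the period for 326 days, extending the deadline to 24 August 2027.
None of the other events listed affects the running of the period under the stated rules.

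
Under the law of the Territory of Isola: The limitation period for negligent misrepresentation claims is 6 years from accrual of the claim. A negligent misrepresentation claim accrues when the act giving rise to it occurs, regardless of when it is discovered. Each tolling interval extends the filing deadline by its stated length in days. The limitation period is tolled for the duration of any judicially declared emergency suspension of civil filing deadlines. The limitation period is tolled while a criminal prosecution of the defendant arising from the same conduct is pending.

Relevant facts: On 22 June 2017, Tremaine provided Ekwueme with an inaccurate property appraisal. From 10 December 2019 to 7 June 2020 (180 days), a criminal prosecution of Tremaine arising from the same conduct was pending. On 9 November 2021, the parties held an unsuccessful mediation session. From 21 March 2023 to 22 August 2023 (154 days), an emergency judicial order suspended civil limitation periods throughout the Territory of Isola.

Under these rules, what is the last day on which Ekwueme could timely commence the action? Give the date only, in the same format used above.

The claim accrued on 22 June 2017, when the wrongful act occurred.
Adding the 6 years base period to 22 June 2017 gives a deadline of 22 June 2023, before any tolling.
The pending criminal prosecution from 10 December 2019 to 7 June 2020 tolled the period for 180 days, extending the deadline to 19 December 2023.
Because the emergency suspension of filing deadlines ran from 21 March 2023 to 22 August 2023, the deadline is extended by 154 days to 21 May 2024.
Nothing else in the chronology tolls or restarts the period.

21 May 2024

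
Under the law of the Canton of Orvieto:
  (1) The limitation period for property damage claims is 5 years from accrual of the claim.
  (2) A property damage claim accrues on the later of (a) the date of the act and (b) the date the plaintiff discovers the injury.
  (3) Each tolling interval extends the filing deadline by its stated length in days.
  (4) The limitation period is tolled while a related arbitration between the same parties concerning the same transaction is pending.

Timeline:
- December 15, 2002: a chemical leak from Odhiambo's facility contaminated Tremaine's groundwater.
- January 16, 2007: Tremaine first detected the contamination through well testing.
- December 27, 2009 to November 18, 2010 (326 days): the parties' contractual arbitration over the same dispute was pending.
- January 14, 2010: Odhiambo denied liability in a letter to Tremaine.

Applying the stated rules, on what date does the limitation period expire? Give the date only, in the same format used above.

December 7, 2012

Because discovery on January 16, 2007 post-dates the December 15, 2002 act, accrual under the later-of rule falls on January 16, 2007.
Adding the 5 years base period to January 16, 2007 gives a deadline of January 16, 2012, before any tolling.
The period was tolled for 326 days by the pending related arbitration (December 27, 2009 to November 18, 2010), pushing the deadline to December 7, 2012.
None of the other events listed affects the running of the period under the stated rules.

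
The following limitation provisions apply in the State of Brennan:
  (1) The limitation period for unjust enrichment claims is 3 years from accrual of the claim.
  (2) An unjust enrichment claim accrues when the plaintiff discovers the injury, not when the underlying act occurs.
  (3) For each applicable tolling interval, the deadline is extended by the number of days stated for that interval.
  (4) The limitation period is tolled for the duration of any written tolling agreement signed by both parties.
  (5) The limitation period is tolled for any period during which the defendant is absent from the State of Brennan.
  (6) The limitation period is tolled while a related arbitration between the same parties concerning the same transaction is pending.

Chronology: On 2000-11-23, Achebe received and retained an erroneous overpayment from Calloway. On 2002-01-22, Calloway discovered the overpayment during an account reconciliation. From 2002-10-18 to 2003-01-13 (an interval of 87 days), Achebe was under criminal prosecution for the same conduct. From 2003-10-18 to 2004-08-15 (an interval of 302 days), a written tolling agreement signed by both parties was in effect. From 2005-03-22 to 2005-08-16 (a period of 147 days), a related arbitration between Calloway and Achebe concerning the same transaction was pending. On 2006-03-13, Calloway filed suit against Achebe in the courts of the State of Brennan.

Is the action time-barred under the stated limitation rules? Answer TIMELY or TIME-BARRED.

TIMELY

Under the discovery rule, the claim accrued on 2002-01-22, when Calloway discovered the injury — not on the 2000-11-23 date of the underlying act.
3 years from 2002-01-22 is 2005-01-22.
Because the written tolling agreement ran from 2003-10-18 to 2004-08-15, the deadline is extended by 302 days to 2005-11-20.
Because the pending related arbitration ran from 2005-03-22 to 2005-08-16, the deadline is extended by 147 days to 2006-04-16.
The pending criminal prosecution from 2002-10-18 to 2003-01-13 does not toll the period, because no stated rule makes a criminal prosecution a tolling event.
Filing on 2006-03-13 beat the 2006-04-16 deadline — the action is timely.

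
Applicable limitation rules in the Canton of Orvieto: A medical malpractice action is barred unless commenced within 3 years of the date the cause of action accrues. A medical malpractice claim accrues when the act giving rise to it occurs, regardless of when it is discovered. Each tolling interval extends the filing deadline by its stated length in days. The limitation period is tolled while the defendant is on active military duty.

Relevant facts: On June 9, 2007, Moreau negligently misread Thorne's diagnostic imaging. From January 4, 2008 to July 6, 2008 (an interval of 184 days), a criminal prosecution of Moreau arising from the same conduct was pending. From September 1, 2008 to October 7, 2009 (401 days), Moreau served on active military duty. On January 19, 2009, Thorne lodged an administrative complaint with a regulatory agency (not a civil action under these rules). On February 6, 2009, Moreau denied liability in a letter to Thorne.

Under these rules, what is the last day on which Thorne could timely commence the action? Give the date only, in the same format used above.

The claim accrued on June 9, 2007, when the wrongful act occurred.
The untolled deadline — 3 years after June 9, 2007 — is June 9, 2010.
The defendant's active military service from September 1, 2008 to October 7, 2009 tolled the period for 401 days, extending the deadline to July 15, 2011.
Although a criminal prosecution ran from January 4, 2008 to July 6, 2008, the stated rules do not make that a tolling event, so it is disregarded.
None of the other events listed affects the running of the period under the stated rules.

July 15, 2011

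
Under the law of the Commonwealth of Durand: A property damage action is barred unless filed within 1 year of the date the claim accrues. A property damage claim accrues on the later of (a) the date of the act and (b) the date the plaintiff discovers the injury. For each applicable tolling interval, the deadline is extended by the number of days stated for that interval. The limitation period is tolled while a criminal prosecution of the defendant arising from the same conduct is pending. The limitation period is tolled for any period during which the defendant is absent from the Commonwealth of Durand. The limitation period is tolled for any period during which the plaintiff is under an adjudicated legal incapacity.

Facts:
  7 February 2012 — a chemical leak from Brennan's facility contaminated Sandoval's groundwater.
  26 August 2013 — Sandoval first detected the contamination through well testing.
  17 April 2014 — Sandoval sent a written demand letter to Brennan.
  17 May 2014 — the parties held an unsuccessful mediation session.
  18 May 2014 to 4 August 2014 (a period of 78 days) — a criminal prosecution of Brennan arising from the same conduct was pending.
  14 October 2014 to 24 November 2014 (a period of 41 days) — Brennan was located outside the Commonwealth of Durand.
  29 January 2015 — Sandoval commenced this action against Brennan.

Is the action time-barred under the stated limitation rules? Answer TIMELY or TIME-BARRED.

TIME-BARRED

The claim accrued on 26 August 2013 — the later of the 7 February 2012 act and the 26 August 2013 discovery.
The untolled deadline — 1 year after 26 August 2013 — is 26 August 2014.
The period was tolled for 78 days by the pending criminal prosecution (18 May 2014 to 4 August 2014), pushing the deadline to 12 November 2014.
The period was tolled for 41 days by the defendant's absence from the jurisdiction (14 October 2014 to 24 November 2014), pushing the deadline to 23 December 2014.
None of the other events listed affects the running of the period under the stated rules.
Filing on 29 January 2015 missed the 23 December 2014 deadline — the action is time-barred.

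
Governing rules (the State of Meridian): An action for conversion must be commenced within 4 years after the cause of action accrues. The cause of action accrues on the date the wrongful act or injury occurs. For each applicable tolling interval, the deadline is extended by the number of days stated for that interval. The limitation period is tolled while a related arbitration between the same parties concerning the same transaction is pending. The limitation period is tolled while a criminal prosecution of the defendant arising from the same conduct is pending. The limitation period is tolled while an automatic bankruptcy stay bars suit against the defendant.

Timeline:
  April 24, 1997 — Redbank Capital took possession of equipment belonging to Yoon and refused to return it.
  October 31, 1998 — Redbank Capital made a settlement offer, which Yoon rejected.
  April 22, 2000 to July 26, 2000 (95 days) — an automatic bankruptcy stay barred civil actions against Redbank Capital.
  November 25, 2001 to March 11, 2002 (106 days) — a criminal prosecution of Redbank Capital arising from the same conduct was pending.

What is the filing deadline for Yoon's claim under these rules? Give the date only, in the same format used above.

The limitation period began to run on April 24, 1997.
4 years from April 24, 1997 is April 24, 2001.
The automatic bankruptcy stay from April 22, 2000 to July 26, 2000 tolled the period for 95 days, extending the deadline to July 28, 2001.
By the time the pending criminal prosecution began on November 25, 2001, the limitation period had already expired on July 28, 2001; that interval cannot revive it.
The other events in the timeline have no effect on the limitation period under the stated rules.

July 28, 2001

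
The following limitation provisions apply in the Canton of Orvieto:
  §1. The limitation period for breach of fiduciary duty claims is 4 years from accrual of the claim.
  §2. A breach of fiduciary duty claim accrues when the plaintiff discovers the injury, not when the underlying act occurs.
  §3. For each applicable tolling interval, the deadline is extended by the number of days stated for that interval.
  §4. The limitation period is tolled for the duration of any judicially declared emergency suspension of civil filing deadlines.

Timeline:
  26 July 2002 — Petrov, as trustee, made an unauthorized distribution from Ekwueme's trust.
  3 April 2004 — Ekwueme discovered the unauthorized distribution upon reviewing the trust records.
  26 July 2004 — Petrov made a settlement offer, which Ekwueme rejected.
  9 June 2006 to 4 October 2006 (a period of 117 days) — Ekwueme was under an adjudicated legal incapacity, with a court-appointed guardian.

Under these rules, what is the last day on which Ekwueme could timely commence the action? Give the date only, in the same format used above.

Under the discovery rule, the claim accrued on 3 April 2004, when Ekwueme discovered the injury — not on the 26 July 2002 date of the underlying act.
The untolled deadline — 4 years after 3 April 2004 — is 3 April 2008.
The plaintiff's legal incapacity from 9 June 2006 to 4 October 2006 does not toll the period, because no stated rule makes the plaintiff's incapacity a tolling event.
None of the other events listed affects the running of the period under the stated rules.

3 April 2008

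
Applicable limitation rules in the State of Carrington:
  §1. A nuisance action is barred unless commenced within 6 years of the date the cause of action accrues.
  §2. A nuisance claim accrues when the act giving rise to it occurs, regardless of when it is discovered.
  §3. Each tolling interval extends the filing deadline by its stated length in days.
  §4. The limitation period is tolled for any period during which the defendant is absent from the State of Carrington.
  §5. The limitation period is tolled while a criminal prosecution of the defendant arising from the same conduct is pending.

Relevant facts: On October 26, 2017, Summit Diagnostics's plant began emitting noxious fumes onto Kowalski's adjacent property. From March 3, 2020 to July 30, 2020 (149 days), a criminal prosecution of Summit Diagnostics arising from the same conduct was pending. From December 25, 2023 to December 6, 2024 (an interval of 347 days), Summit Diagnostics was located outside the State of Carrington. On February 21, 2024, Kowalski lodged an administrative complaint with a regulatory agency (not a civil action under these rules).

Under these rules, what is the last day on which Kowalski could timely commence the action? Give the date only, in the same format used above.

The limitation period began to run on October 26, 2017.
6 years from October 26, 2017 is October 26, 2023.
The pending criminal prosecution from March 3, 2020 to July 30, 2020 tolled the period for 149 days, extending the deadline to March 23, 2024.
The period was tolled for 347 days by the defendant's absence from the jurisdiction (December 25, 2023 to December 6, 2024), pushing the deadline to March 5, 2025.
The other events in the timeline have no effect on the limitation period under the stated rules.

March 5, 2025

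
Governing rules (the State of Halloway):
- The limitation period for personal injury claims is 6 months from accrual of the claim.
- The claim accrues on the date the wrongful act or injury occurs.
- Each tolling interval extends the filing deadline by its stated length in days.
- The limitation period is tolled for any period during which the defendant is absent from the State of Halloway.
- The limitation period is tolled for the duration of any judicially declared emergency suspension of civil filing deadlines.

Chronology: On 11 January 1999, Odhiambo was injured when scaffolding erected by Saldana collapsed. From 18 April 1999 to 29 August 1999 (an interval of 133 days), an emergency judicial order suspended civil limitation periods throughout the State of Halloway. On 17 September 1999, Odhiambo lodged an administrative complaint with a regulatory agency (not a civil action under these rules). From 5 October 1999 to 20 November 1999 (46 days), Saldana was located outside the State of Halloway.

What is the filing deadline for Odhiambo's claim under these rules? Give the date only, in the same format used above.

The limitation period began to run on 11 January 1999.
6 months from 11 January 1999 is 11 July 1999.
The emergency suspension of filing deadlines from 18 April 1999 to 29 August 1999 tolled the period for 133 days, extending the deadline to 21 November 1999.
The defendant's absence from the jurisdiction from 5 October 1999 to 20 November 1999 tolled the period for 46 days, extending the deadline to 6 January 2000.
None of the other events listed affects the running of the period under the stated rules.

6 January 2000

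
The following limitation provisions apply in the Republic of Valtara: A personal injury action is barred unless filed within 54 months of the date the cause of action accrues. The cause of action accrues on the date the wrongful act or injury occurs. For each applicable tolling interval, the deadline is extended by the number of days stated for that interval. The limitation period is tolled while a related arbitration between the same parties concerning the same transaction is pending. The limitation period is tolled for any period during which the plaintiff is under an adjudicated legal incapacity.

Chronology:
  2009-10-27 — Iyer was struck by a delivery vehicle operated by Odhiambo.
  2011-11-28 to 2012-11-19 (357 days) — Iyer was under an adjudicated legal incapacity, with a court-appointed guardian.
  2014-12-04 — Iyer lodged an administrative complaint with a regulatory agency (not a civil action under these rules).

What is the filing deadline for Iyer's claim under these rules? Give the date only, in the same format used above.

The cause of action accrued on 2009-10-27, the date of the act.
54 months from 2009-10-27 is 2014-04-27.
The plaintiff's legal incapacity from 2011-11-28 to 2012-11-19 tolled the period for 357 days, extending the deadline to 2015-04-19.
Nothing else in the chronology tolls or restarts the period.

2015-04-19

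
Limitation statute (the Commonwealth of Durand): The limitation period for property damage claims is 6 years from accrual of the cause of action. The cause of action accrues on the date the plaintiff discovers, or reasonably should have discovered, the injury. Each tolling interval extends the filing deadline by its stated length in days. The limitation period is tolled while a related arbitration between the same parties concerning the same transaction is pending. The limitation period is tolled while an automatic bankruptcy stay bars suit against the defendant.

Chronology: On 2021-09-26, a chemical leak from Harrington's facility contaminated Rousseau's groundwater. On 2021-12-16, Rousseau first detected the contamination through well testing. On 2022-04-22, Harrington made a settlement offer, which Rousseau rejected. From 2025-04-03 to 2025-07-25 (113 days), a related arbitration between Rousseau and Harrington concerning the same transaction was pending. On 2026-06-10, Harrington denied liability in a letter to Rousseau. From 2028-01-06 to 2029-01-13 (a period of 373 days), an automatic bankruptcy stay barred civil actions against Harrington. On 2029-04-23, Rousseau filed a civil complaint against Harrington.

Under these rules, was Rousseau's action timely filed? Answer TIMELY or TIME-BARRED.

TIME-BARRED

The claim did not accrue until Rousseau discovered the injury on 2021-12-16; the 2021-09-26 act date does not start the clock under the stated rule.
Adding the 6 years base period to 2021-12-16 gives a deadline of 2027-12-16, before any tolling.
Because the pending related arbitration ran from 2025-04-03 to 2025-07-25, the deadline is extended by 113 days to 2028-04-07.
The automatic bankruptcy stay from 2028-01-06 to 2029-01-13 tolled the period for 373 days, extending the deadline to 2029-04-15.
Nothing else in the chronology tolls or restarts the period.
The 2029-04-23 filing falls after the 2029-04-15 deadline; the claim is time-barred.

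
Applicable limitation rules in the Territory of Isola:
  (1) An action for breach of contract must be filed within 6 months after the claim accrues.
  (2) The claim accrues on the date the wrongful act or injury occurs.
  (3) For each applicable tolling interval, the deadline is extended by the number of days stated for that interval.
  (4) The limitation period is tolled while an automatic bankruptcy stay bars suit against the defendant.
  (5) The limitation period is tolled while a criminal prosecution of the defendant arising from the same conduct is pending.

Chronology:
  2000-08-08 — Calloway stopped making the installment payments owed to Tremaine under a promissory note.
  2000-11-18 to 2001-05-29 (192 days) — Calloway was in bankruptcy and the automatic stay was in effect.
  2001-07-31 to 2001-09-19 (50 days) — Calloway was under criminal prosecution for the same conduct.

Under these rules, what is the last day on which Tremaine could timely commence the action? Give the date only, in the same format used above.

The claim accrued on 2000-08-08, when the wrongful act occurred.
6 months from 2000-08-08 is 2001-02-08.
The period was tolled for 192 days by the automatic bankruptcy stay (2000-11-18 to 2001-05-29), pushing the deadline to 2001-08-19.
The period was tolled for 50 days by the pending criminal prosecution (2001-07-31 to 2001-09-19), pushing the deadline to 2001-10-08.

2001-10-08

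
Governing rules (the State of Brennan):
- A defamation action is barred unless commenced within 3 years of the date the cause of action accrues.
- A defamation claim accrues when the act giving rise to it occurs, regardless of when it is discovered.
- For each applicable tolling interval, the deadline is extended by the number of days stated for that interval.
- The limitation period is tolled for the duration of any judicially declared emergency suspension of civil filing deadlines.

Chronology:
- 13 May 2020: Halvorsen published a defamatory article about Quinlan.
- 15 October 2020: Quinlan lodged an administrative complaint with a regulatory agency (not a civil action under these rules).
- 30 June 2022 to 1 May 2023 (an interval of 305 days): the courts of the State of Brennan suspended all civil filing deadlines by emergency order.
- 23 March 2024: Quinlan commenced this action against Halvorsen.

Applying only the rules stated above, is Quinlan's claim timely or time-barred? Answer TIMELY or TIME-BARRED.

The limitation period began to run on 13 May 2020.
Adding the 3 years base period to 13 May 2020 gives a deadline of 13 May 2023, before any tolling.
Because the emergency suspension of filing deadlines ran from 30 June 2022 to 1 May 2023, the deadline is extended by 305 days to 13 March 2024.
None of the other events listed affects the running of the period under the stated rules.
Quinlan filed on 23 March 2024, after the 13 March 2024 deadline, so the action is time-barred.

TIME-BARRED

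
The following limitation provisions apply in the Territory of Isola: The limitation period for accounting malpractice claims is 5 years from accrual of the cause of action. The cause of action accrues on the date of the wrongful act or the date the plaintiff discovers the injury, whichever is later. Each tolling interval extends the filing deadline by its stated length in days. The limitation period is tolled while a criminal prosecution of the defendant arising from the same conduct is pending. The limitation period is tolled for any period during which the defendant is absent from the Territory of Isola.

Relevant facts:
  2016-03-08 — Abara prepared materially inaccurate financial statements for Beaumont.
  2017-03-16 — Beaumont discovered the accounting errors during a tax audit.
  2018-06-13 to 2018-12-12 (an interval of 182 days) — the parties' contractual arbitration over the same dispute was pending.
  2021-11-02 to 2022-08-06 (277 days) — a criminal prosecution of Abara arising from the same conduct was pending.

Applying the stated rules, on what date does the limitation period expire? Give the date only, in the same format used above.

Because discovery on 2017-03-16 post-dates the 2016-03-08 act, accrual under the later-of rule falls on 2017-03-16.
Adding the 5 years base period to 2017-03-16 gives a deadline of 2022-03-16, before any tolling.
The period was tolled for 277 days by the pending criminal prosecution (2021-11-02 to 2022-08-06), pushing the deadline to 2022-12-18.
The pending related arbitration from 2018-06-13 to 2018-12-12 does not toll the period, because no stated rule makes a pending arbitration a tolling event.

2022-12-18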